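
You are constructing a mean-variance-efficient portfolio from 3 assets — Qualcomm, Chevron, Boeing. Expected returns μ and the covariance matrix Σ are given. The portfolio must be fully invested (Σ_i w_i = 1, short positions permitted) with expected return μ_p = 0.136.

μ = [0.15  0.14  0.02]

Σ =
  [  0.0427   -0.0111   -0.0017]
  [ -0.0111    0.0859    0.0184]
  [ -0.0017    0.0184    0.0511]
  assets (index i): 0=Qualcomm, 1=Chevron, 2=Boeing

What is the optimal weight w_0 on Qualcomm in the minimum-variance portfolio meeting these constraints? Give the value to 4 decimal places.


u=Σ⁻¹μ = [4.0778  2.2147  -0.2704]
v=Σ⁻¹𝟙 = [27.0974  11.6572  16.2735]
a=μᵀu=0.916318  b=𝟙ᵀu=6.022082  c=𝟙ᵀv=55.028024  D=ac−b²=14.157680
λ₁=(c·0.136−b)/D = (55.028024·0.136−6.022082)/14.157680 = 0.103246
λ₂=(a−b·0.136)/D = (0.916318−6.022082·0.136)/14.157680 = 0.006874
w* = 0.103246·u + 0.006874·v:
  w_0 = 0.103246·4.0778 + 0.006874·27.0974 = 0.6073  (Qualcomm)
  w_1 = 0.103246·2.2147 + 0.006874·11.6572 = 0.3088  (Chevron)
  w_2 = 0.103246·-0.2704 + 0.006874·16.2735 = 0.0839  (Boeing)
Σw_i=1.0000  μᵀw=0.1360
σ²=wᵀΣw=λ₁·μ_p+λ₂ = 0.103246·0.136 + 0.006874 = 0.020915 ≈ 0.0209

0.6073


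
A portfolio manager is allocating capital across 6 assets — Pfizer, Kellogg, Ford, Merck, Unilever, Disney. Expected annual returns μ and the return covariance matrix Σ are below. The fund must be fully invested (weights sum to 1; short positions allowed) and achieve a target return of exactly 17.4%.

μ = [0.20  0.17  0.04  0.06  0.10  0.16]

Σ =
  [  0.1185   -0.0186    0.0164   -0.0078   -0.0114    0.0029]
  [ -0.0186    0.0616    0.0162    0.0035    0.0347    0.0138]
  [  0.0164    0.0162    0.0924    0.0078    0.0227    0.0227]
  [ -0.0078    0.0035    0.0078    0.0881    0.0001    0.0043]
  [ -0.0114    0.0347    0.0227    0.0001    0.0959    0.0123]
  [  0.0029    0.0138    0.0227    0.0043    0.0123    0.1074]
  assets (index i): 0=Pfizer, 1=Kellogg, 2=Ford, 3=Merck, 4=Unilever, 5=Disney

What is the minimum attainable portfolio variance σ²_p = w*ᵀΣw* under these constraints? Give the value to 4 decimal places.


0.0243

x=Σ⁻¹μ = [2.3869  3.3164  -0.9724  0.7904  0.2085  1.1492]
y=Σ⁻¹𝟙 = [11.3925  14.0767  2.7061  11.2831  5.3227  5.5613]
a=μᵀx=1.254401  b=𝟙ᵀx=6.878846  c=𝟙ᵀy=50.342415  D=ac−b²=15.831043
λ₁=(c·0.174−b)/D = (50.342415·0.174−6.878846)/15.831043 = 0.118800
λ₂=(a−b·0.174)/D = (1.254401−6.878846·0.174)/15.831043 = 0.003631
w* = 0.118800·x + 0.003631·y:
  w_0 = 0.118800·2.3869 + 0.003631·11.3925 = 0.3249  (Pfizer)
  w_1 = 0.118800·3.3164 + 0.003631·14.0767 = 0.4451  (Kellogg)
  w_2 = 0.118800·-0.9724 + 0.003631·2.7061 = -0.1057  (Ford)
  w_3 = 0.118800·0.7904 + 0.003631·11.2831 = 0.1349  (Merck)
  w_4 = 0.118800·0.2085 + 0.003631·5.3227 = 0.0441  (Unilever)
  w_5 = 0.118800·1.1492 + 0.003631·5.5613 = 0.1567  (Disney)
Σw_i=1.0000  μᵀw=0.1740
σ²=wᵀΣw=λ₁·μ_p+λ₂ = 0.118800·0.174 + 0.003631 = 0.024302 ≈ 0.0243


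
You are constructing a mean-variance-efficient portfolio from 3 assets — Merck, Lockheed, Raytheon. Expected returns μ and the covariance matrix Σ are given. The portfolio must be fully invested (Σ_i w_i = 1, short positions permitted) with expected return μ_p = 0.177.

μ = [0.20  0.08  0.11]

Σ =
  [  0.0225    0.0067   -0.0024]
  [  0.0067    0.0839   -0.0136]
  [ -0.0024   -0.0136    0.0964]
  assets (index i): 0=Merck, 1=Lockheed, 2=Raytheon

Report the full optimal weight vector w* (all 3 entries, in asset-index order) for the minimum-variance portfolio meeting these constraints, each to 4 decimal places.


0.7706  0.0784  0.1510

u=Σ⁻¹μ = [8.9001  0.4745  1.4296]
v=Σ⁻¹𝟙 = [42.6650  10.6081  12.9322]
a=μᵀu=1.975233  b=𝟙ᵀu=10.804199  c=𝟙ᵀv=66.205379  D=ac−b²=14.040364
λ₁=(c·0.177−b)/D = (66.205379·0.177−10.804199)/14.040364 = 0.065109
λ₂=(a−b·0.177)/D = (1.975233−10.804199·0.177)/14.040364 = 0.004479
w* = 0.065109·u + 0.004479·v:
  w_0 = 0.065109·8.9001 + 0.004479·42.6650 = 0.7706  (Merck)
  w_1 = 0.065109·0.4745 + 0.004479·10.6081 = 0.0784  (Lockheed)
  w_2 = 0.065109·1.4296 + 0.004479·12.9322 = 0.1510  (Raytheon)
Σw_i=1.0000  μᵀw=0.1770
σ²=wᵀΣw=λ₁·μ_p+λ₂ = 0.065109·0.177 + 0.004479 = 0.016004 ≈ 0.0160


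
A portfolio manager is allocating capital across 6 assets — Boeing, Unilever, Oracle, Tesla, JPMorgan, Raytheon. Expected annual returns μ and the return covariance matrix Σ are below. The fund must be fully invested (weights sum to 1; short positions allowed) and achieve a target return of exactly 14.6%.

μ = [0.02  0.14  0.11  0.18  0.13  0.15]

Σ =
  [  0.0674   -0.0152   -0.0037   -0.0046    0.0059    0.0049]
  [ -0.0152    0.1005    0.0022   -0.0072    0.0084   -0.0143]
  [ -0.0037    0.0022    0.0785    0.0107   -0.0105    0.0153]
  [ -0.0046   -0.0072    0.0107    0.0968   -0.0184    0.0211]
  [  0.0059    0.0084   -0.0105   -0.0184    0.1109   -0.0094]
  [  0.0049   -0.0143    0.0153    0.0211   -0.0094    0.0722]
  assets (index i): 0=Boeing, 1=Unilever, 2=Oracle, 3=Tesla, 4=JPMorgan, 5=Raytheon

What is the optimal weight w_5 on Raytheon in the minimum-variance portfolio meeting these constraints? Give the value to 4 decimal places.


x=Σ⁻¹μ = [0.5914  1.7224  0.9840  1.8007  1.5588  1.8468]
y=Σ⁻¹𝟙 = [17.5043  13.8338  10.9598  10.5457  10.7920  11.4030]
a=μᵀx=1.164985  b=𝟙ᵀx=8.504015  c=𝟙ᵀy=75.038440  D=ac−b²=15.100361
λ₁=(c·0.146−b)/D = (75.038440·0.146−8.504015)/15.100361 = 0.162354
λ₂=(a−b·0.146)/D = (1.164985−8.504015·0.146)/15.100361 = -0.005073
w* = 0.162354·x + -0.005073·y:
  w_0 = 0.162354·0.5914 + -0.005073·17.5043 = 0.0072  (Boeing)
  w_1 = 0.162354·1.7224 + -0.005073·13.8338 = 0.2095  (Unilever)
  w_2 = 0.162354·0.9840 + -0.005073·10.9598 = 0.1042  (Oracle)
  w_3 = 0.162354·1.8007 + -0.005073·10.5457 = 0.2389  (Tesla)
  w_4 = 0.162354·1.5588 + -0.005073·10.7920 = 0.1983  (JPMorgan)
  w_5 = 0.162354·1.8468 + -0.005073·11.4030 = 0.2420  (Raytheon)
Σw_i=1.0000  μᵀw=0.1460
σ²=wᵀΣw=λ₁·μ_p+λ₂ = 0.162354·0.146 + -0.005073 = 0.018631 ≈ 0.0186

0.2420


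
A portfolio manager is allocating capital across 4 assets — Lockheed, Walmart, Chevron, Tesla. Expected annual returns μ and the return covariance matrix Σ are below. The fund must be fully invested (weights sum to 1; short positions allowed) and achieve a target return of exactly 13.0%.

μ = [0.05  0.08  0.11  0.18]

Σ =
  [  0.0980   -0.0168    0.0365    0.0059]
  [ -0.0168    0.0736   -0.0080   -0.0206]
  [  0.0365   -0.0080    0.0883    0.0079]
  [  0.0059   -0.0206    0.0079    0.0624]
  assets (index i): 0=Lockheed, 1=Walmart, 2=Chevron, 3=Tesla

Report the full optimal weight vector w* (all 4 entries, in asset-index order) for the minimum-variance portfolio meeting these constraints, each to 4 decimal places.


g=Σ⁻¹μ = [0.3086  2.2374  1.0108  3.4661]
h=Σ⁻¹𝟙 = [10.0884  22.7428  7.2776  21.6584]
a=μᵀg=0.929507  b=𝟙ᵀg=7.022902  c=𝟙ᵀh=61.767244  D=ac−b²=8.091922
λ₁=(c·0.130−b)/D = (61.767244·0.130−7.022902)/8.091922 = 0.124425
λ₂=(a−b·0.130)/D = (0.929507−7.022902·0.130)/8.091922 = 0.002043
w* = 0.124425·g + 0.002043·h:
  w_0 = 0.124425·0.3086 + 0.002043·10.0884 = 0.0590  (Lockheed)
  w_1 = 0.124425·2.2374 + 0.002043·22.7428 = 0.3248  (Walmart)
  w_2 = 0.124425·1.0108 + 0.002043·7.2776 = 0.1406  (Chevron)
  w_3 = 0.124425·3.4661 + 0.002043·21.6584 = 0.4755  (Tesla)
Σw_i=1.0000  μᵀw=0.1300
σ²=wᵀΣw=λ₁·μ_p+λ₂ = 0.124425·0.130 + 0.002043 = 0.018218 ≈ 0.0182

0.0590  0.3248  0.1406  0.4755


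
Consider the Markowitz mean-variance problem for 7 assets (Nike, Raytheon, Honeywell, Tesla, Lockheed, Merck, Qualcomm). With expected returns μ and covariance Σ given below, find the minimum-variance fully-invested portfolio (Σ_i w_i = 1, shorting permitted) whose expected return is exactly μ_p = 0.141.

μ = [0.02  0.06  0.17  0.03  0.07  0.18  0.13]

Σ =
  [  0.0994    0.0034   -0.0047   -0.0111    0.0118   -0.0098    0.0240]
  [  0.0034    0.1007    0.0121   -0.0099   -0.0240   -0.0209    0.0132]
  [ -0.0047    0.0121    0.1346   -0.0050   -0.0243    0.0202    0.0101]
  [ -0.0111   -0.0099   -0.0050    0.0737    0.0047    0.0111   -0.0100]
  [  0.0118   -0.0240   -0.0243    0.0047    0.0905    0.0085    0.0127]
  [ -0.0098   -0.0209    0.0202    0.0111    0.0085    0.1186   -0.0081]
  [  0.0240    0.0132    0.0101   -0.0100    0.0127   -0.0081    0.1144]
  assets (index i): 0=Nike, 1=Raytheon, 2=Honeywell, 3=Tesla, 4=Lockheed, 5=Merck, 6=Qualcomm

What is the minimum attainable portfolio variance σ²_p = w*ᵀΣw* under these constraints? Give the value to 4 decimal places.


u=Σ⁻¹μ = [0.0664  0.9246  1.0929  0.4616  1.0101  1.4493  0.9501]
v=Σ⁻¹𝟙 = [9.7915  14.5348  7.8802  16.0726  13.4516  8.3205  4.8150]
a=μᵀu=0.711536  b=𝟙ᵀu=5.954993  c=𝟙ᵀv=74.866293  D=ac−b²=17.808128
λ₁=(c·0.141−b)/D = (74.866293·0.141−5.954993)/17.808128 = 0.258374
λ₂=(a−b·0.141)/D = (0.711536−5.954993·0.141)/17.808128 = -0.007194
w* = 0.258374·u + -0.007194·v:
  w_0 = 0.258374·0.0664 + -0.007194·9.7915 = -0.0533  (Nike)
  w_1 = 0.258374·0.9246 + -0.007194·14.5348 = 0.1343  (Raytheon)
  w_2 = 0.258374·1.0929 + -0.007194·7.8802 = 0.2257  (Honeywell)
  w_3 = 0.258374·0.4616 + -0.007194·16.0726 = 0.0036  (Tesla)
  w_4 = 0.258374·1.0101 + -0.007194·13.4516 = 0.1642  (Lockheed)
  w_5 = 0.258374·1.4493 + -0.007194·8.3205 = 0.3146  (Merck)
  w_6 = 0.258374·0.9501 + -0.007194·4.8150 = 0.2108  (Qualcomm)
Σw_i=1.0000  μᵀw=0.1410
σ²=wᵀΣw=λ₁·μ_p+λ₂ = 0.258374·0.141 + -0.007194 = 0.029236 ≈ 0.0292

0.0292


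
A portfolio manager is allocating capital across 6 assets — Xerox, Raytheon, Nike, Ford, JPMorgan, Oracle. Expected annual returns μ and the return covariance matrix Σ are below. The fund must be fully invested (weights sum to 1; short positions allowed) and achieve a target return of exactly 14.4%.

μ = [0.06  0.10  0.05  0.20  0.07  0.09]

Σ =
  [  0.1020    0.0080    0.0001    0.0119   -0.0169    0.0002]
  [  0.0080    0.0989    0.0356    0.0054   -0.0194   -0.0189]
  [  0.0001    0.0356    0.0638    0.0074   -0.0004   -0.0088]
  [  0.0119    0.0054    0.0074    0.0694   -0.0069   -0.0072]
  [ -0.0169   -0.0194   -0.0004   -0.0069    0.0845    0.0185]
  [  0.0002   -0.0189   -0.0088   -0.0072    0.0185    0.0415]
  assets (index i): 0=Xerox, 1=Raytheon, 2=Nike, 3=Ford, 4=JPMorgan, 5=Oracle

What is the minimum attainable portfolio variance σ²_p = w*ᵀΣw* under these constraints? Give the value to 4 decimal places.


0.0191

g=Σ⁻¹μ = [0.2306  1.5792  -0.0335  3.1217  0.8231  3.0543]
h=Σ⁻¹𝟙 = [8.8811  12.4379  11.1501  14.9247  11.2441  29.6593]
a=μᵀg=1.126937  b=𝟙ᵀg=8.775526  c=𝟙ᵀh=88.297293  D=ac−b²=22.495616
λ₁=(c·0.144−b)/D = (88.297293·0.144−8.775526)/22.495616 = 0.175113
λ₂=(a−b·0.144)/D = (1.126937−8.775526·0.144)/22.495616 = -0.006078
w* = 0.175113·g + -0.006078·h:
  w_0 = 0.175113·0.2306 + -0.006078·8.8811 = -0.0136  (Xerox)
  w_1 = 0.175113·1.5792 + -0.006078·12.4379 = 0.2009  (Raytheon)
  w_2 = 0.175113·-0.0335 + -0.006078·11.1501 = -0.0736  (Nike)
  w_3 = 0.175113·3.1217 + -0.006078·14.9247 = 0.4559  (Ford)
  w_4 = 0.175113·0.8231 + -0.006078·11.2441 = 0.0758  (JPMorgan)
  w_5 = 0.175113·3.0543 + -0.006078·29.6593 = 0.3546  (Oracle)
Σw_i=1.0000  μᵀw=0.1440
σ²=wᵀΣw=λ₁·μ_p+λ₂ = 0.175113·0.144 + -0.006078 = 0.019138 ≈ 0.0191


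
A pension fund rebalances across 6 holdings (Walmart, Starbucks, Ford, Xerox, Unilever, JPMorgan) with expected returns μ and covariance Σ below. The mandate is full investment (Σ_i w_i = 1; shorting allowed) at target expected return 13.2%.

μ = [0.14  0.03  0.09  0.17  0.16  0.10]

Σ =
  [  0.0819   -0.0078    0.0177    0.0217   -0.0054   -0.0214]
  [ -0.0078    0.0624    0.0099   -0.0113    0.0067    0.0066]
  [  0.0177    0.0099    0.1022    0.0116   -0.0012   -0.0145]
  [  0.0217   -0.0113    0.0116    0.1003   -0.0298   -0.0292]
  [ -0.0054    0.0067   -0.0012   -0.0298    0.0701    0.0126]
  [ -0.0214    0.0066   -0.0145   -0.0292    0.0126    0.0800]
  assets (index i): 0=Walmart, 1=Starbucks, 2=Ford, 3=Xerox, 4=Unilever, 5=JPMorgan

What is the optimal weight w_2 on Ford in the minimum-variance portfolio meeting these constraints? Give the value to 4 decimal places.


0.0568

x=Σ⁻¹μ = [1.6745  0.5445  0.5704  2.9600  3.2084  2.3315]
y=Σ⁻¹𝟙 = [13.6354  16.0515  6.7487  19.4400  18.5260  20.2242]
a=μᵀx=1.551791  b=𝟙ᵀx=11.289255  c=𝟙ᵀy=94.625729  D=ac−b²=19.392063
λ₁=(c·0.132−b)/D = (94.625729·0.132−11.289255)/19.392063 = 0.061950
λ₂=(a−b·0.132)/D = (1.551791−11.289255·0.132)/19.392063 = 0.003177
w* = 0.061950·x + 0.003177·y:
  w_0 = 0.061950·1.6745 + 0.003177·13.6354 = 0.1471  (Walmart)
  w_1 = 0.061950·0.5445 + 0.003177·16.0515 = 0.0847  (Starbucks)
  w_2 = 0.061950·0.5704 + 0.003177·6.7487 = 0.0568  (Ford)
  w_3 = 0.061950·2.9600 + 0.003177·19.4400 = 0.2451  (Xerox)
  w_4 = 0.061950·3.2084 + 0.003177·18.5260 = 0.2576  (Unilever)
  w_5 = 0.061950·2.3315 + 0.003177·20.2242 = 0.2087  (JPMorgan)
Σw_i=1.0000  μᵀw=0.1320
σ²=wᵀΣw=λ₁·μ_p+λ₂ = 0.061950·0.132 + 0.003177 = 0.011354 ≈ 0.0114


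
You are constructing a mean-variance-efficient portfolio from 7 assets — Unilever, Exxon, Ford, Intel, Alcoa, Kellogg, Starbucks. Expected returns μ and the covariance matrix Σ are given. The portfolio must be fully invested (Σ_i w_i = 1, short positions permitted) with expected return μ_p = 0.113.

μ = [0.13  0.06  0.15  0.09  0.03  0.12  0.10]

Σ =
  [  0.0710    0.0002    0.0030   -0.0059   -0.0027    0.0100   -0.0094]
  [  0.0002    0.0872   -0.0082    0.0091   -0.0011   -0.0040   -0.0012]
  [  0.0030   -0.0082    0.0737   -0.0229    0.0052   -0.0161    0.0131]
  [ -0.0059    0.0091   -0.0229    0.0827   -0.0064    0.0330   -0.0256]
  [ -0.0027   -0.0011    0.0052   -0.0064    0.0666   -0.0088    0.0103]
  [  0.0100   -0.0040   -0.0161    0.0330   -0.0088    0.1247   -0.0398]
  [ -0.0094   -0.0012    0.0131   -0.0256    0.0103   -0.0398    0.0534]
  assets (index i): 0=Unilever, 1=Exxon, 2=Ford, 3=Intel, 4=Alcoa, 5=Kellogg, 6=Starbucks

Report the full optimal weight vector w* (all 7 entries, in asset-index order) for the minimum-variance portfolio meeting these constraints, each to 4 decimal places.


0.1633  0.0516  0.1823  0.1718  -0.0016  0.1328  0.2999

x=Σ⁻¹μ = [2.2274  0.8039  2.4269  2.4055  0.1930  1.8299  4.1673]
y=Σ⁻¹𝟙 = [18.6251  12.0408  17.1417  23.4008  13.0121  16.2673  38.9034]
a=μᵀx=1.560427  b=𝟙ᵀx=14.053817  c=𝟙ᵀy=139.391219  D=ac−b²=19.999984
λ₁=(c·0.113−b)/D = (139.391219·0.113−14.053817)/19.999984 = 0.084870
λ₂=(a−b·0.113)/D = (1.560427−14.053817·0.113)/19.999984 = -0.001383
w* = 0.084870·x + -0.001383·y:
  w_0 = 0.084870·2.2274 + -0.001383·18.6251 = 0.1633  (Unilever)
  w_1 = 0.084870·0.8039 + -0.001383·12.0408 = 0.0516  (Exxon)
  w_2 = 0.084870·2.4269 + -0.001383·17.1417 = 0.1823  (Ford)
  w_3 = 0.084870·2.4055 + -0.001383·23.4008 = 0.1718  (Intel)
  w_4 = 0.084870·0.1930 + -0.001383·13.0121 = -0.0016  (Alcoa)
  w_5 = 0.084870·1.8299 + -0.001383·16.2673 = 0.1328  (Kellogg)
  w_6 = 0.084870·4.1673 + -0.001383·38.9034 = 0.2999  (Starbucks)
Σw_i=1.0000  μᵀw=0.1130
σ²=wᵀΣw=λ₁·μ_p+λ₂ = 0.084870·0.113 + -0.001383 = 0.008208 ≈ 0.0082


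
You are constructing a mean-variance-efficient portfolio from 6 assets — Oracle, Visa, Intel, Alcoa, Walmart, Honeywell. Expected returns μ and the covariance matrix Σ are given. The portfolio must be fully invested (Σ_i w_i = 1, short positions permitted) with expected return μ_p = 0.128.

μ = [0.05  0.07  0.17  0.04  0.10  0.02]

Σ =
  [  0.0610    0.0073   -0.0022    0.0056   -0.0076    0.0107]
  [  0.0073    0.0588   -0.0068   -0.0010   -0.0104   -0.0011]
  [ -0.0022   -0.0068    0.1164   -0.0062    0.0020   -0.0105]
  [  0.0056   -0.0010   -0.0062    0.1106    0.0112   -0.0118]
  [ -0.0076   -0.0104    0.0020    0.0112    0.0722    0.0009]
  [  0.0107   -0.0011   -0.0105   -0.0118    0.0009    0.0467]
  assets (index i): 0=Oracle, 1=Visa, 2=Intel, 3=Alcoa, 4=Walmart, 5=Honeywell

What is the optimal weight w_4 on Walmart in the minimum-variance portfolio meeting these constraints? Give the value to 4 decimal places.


g=Σ⁻¹μ = [0.7271  1.5872  1.6233  0.3469  1.5824  0.7212]
h=Σ⁻¹𝟙 = [11.1014  20.4858  12.4894  10.3862  15.7075  24.4820]
a=μᵀg=0.609962  b=𝟙ᵀg=6.588115  c=𝟙ᵀh=94.652324  D=ac−b²=14.331049
λ₁=(c·0.128−b)/D = (94.652324·0.128−6.588115)/14.331049 = 0.385693
λ₂=(a−b·0.128)/D = (0.609962−6.588115·0.128)/14.331049 = -0.016281
w* = 0.385693·g + -0.016281·h:
  w_0 = 0.385693·0.7271 + -0.016281·11.1014 = 0.0997  (Oracle)
  w_1 = 0.385693·1.5872 + -0.016281·20.4858 = 0.2787  (Visa)
  w_2 = 0.385693·1.6233 + -0.016281·12.4894 = 0.4228  (Intel)
  w_3 = 0.385693·0.3469 + -0.016281·10.3862 = -0.0353  (Alcoa)
  w_4 = 0.385693·1.5824 + -0.016281·15.7075 = 0.3546  (Walmart)
  w_5 = 0.385693·0.7212 + -0.016281·24.4820 = -0.1204  (Honeywell)
Σw_i=1.0000  μᵀw=0.1280
σ²=wᵀΣw=λ₁·μ_p+λ₂ = 0.385693·0.128 + -0.016281 = 0.033088 ≈ 0.0331

0.3546


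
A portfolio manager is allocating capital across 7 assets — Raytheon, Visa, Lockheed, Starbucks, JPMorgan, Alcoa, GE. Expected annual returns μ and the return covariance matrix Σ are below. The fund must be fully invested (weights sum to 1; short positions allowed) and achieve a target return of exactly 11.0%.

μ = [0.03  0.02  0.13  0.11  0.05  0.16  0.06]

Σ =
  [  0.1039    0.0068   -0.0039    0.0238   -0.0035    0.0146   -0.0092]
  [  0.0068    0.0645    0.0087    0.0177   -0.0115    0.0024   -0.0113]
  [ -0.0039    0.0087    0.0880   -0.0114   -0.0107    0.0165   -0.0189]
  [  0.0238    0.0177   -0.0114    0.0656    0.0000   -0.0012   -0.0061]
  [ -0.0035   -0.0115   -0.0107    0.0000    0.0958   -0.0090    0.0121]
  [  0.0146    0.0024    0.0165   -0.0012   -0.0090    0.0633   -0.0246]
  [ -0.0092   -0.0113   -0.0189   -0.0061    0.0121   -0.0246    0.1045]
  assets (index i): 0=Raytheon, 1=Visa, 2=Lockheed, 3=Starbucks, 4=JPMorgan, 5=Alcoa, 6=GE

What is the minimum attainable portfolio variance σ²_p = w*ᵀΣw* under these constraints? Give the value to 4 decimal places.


g=Σ⁻¹μ = [-0.4327  -0.2257  1.6598  2.3826  0.7454  2.9614  1.5618]
h=Σ⁻¹𝟙 = [5.3176  14.0579  13.8304  13.9499  13.4399  19.5747  17.9252]
a=μᵀg=1.065170  b=𝟙ᵀg=8.652592  c=𝟙ᵀh=98.095622  D=ac−b²=29.621207
λ₁=(c·0.110−b)/D = (98.095622·0.110−8.652592)/29.621207 = 0.072176
λ₂=(a−b·0.110)/D = (1.065170−8.652592·0.110)/29.621207 = 0.003828
w* = 0.072176·g + 0.003828·h:
  w_0 = 0.072176·-0.4327 + 0.003828·5.3176 = -0.0109  (Raytheon)
  w_1 = 0.072176·-0.2257 + 0.003828·14.0579 = 0.0375  (Visa)
  w_2 = 0.072176·1.6598 + 0.003828·13.8304 = 0.1727  (Lockheed)
  w_3 = 0.072176·2.3826 + 0.003828·13.9499 = 0.2254  (Starbucks)
  w_4 = 0.072176·0.7454 + 0.003828·13.4399 = 0.1052  (JPMorgan)
  w_5 = 0.072176·2.9614 + 0.003828·19.5747 = 0.2887  (Alcoa)
  w_6 = 0.072176·1.5618 + 0.003828·17.9252 = 0.1813  (GE)
Σw_i=1.0000  μᵀw=0.1100
σ²=wᵀΣw=λ₁·μ_p+λ₂ = 0.072176·0.110 + 0.003828 = 0.011767 ≈ 0.0118

0.0118


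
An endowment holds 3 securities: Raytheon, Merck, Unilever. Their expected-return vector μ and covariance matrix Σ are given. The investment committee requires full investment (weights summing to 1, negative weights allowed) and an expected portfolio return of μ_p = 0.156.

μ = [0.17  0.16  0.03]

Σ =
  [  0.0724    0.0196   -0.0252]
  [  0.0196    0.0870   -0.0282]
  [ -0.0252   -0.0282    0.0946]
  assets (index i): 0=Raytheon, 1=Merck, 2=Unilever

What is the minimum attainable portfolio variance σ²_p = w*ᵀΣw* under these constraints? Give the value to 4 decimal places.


u=Σ⁻¹μ = [2.3815  1.7833  1.4831]
v=Σ⁻¹𝟙 = [16.7126  13.9461  19.1801]
a=μᵀu=0.734678  b=𝟙ᵀu=5.647930  c=𝟙ᵀv=49.838863  D=ac−b²=4.716429
λ₁=(c·0.156−b)/D = (49.838863·0.156−5.647930)/4.716429 = 0.450963
λ₂=(a−b·0.156)/D = (0.734678−5.647930·0.156)/4.716429 = -0.031040
w* = 0.450963·u + -0.031040·v:
  w_0 = 0.450963·2.3815 + -0.031040·16.7126 = 0.5552  (Raytheon)
  w_1 = 0.450963·1.7833 + -0.031040·13.9461 = 0.3713  (Merck)
  w_2 = 0.450963·1.4831 + -0.031040·19.1801 = 0.0735  (Unilever)
Σw_i=1.0000  μᵀw=0.1560
σ²=wᵀΣw=λ₁·μ_p+λ₂ = 0.450963·0.156 + -0.031040 = 0.039310 ≈ 0.0393

0.0393


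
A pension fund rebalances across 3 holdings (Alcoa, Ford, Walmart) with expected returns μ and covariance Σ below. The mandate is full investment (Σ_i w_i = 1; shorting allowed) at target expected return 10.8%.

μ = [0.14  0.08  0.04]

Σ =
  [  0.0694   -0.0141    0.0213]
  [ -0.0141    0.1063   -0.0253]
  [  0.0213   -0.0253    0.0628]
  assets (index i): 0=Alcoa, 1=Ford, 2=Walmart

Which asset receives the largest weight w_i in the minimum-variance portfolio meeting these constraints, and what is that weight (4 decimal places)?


Alcoa (0.5548)

p=Σ⁻¹μ = [2.1331  1.1226  0.3657]
q=Σ⁻¹𝟙 = [11.9852  15.2851  18.0164]
a=μᵀp=0.403071  b=𝟙ᵀp=3.621387  c=𝟙ᵀq=45.286645  D=ac−b²=5.139288
λ₁=(c·0.108−b)/D = (45.286645·0.108−3.621387)/5.139288 = 0.247032
λ₂=(a−b·0.108)/D = (0.403071−3.621387·0.108)/5.139288 = 0.002327
w* = 0.247032·p + 0.002327·q:
  w_0 = 0.247032·2.1331 + 0.002327·11.9852 = 0.5548  (Alcoa)
  w_1 = 0.247032·1.1226 + 0.002327·15.2851 = 0.3129  (Ford)
  w_2 = 0.247032·0.3657 + 0.002327·18.0164 = 0.1323  (Walmart)
Σw_i=1.0000  μᵀw=0.1080
σ²=wᵀΣw=λ₁·μ_p+λ₂ = 0.247032·0.108 + 0.002327 = 0.029007 ≈ 0.0290


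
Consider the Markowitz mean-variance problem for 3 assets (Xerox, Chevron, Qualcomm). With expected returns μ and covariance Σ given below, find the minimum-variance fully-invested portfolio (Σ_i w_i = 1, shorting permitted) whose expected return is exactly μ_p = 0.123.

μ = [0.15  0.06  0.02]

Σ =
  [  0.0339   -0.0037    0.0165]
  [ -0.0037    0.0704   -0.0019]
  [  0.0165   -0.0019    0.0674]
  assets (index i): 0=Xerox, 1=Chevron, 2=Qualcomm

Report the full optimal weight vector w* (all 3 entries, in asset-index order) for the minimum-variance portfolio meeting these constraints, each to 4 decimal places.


0.7104  0.2663  0.0233

x=Σ⁻¹μ = [4.9774  1.0898  -0.8911]
y=Σ⁻¹𝟙 = [27.0085  15.8581  8.6720]
a=μᵀx=0.794182  b=𝟙ᵀx=5.176195  c=𝟙ᵀy=51.538514  D=ac−b²=14.137959
λ₁=(c·0.123−b)/D = (51.538514·0.123−5.176195)/14.137959 = 0.082264
λ₂=(a−b·0.123)/D = (0.794182−5.176195·0.123)/14.137959 = 0.011141
w* = 0.082264·x + 0.011141·y:
  w_0 = 0.082264·4.9774 + 0.011141·27.0085 = 0.7104  (Xerox)
  w_1 = 0.082264·1.0898 + 0.011141·15.8581 = 0.2663  (Chevron)
  w_2 = 0.082264·-0.8911 + 0.011141·8.6720 = 0.0233  (Qualcomm)
Σw_i=1.0000  μᵀw=0.1230
σ²=wᵀΣw=λ₁·μ_p+λ₂ = 0.082264·0.123 + 0.011141 = 0.021259 ≈ 0.0213


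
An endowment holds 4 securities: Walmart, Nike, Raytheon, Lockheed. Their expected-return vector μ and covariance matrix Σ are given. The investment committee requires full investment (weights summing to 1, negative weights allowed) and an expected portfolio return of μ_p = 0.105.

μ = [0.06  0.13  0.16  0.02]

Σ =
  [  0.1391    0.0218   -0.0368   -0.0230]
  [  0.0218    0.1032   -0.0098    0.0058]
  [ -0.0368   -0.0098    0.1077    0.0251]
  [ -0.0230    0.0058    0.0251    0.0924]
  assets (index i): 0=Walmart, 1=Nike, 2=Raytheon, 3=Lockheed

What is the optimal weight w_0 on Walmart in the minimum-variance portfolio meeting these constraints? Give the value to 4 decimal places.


x=Σ⁻¹μ = [0.6926  1.3044  1.8890  -0.2062]
y=Σ⁻¹𝟙 = [10.5666  7.9776  11.3196  9.8771]
a=μᵀx=0.509237  b=𝟙ᵀx=3.679766  c=𝟙ᵀy=39.740935  D=ac−b²=6.696863
λ₁=(c·0.105−b)/D = (39.740935·0.105−3.679766)/6.696863 = 0.073621
λ₂=(a−b·0.105)/D = (0.509237−3.679766·0.105)/6.696863 = 0.018346
w* = 0.073621·x + 0.018346·y:
  w_0 = 0.073621·0.6926 + 0.018346·10.5666 = 0.2448  (Walmart)
  w_1 = 0.073621·1.3044 + 0.018346·7.9776 = 0.2424  (Nike)
  w_2 = 0.073621·1.8890 + 0.018346·11.3196 = 0.3467  (Raytheon)
  w_3 = 0.073621·-0.2062 + 0.018346·9.8771 = 0.1660  (Lockheed)
Σw_i=1.0000  μᵀw=0.1050
σ²=wᵀΣw=λ₁·μ_p+λ₂ = 0.073621·0.105 + 0.018346 = 0.026076 ≈ 0.0261

0.2448


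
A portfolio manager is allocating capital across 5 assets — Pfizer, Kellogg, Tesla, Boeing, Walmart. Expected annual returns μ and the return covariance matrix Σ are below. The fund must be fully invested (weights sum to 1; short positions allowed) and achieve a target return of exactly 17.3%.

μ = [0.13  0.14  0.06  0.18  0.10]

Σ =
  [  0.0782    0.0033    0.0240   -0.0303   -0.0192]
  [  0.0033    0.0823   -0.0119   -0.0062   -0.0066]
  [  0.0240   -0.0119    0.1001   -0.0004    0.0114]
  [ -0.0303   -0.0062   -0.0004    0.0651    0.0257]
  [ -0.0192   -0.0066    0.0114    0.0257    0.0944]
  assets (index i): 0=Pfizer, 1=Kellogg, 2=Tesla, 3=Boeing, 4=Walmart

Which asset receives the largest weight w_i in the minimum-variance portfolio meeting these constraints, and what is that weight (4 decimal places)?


Boeing (0.5954)

p=Σ⁻¹μ = [3.4288  1.9347  -0.0602  4.2520  0.7417]
q=Σ⁻¹𝟙 = [21.7100  14.5673  5.5848  23.3342  9.0002]
a=μᵀp=1.552519  b=𝟙ᵀp=10.297002  c=𝟙ᵀq=74.196625  D=ac−b²=9.163382
λ₁=(c·0.173−b)/D = (74.196625·0.173−10.297002)/9.163382 = 0.277083
λ₂=(a−b·0.173)/D = (1.552519−10.297002·0.173)/9.163382 = -0.024976
w* = 0.277083·p + -0.024976·q:
  w_0 = 0.277083·3.4288 + -0.024976·21.7100 = 0.4078  (Pfizer)
  w_1 = 0.277083·1.9347 + -0.024976·14.5673 = 0.1722  (Kellogg)
  w_2 = 0.277083·-0.0602 + -0.024976·5.5848 = -0.1562  (Tesla)
  w_3 = 0.277083·4.2520 + -0.024976·23.3342 = 0.5954  (Boeing)
  w_4 = 0.277083·0.7417 + -0.024976·9.0002 = -0.0193  (Walmart)
Σw_i=1.0000  μᵀw=0.1730
σ²=wᵀΣw=λ₁·μ_p+λ₂ = 0.277083·0.173 + -0.024976 = 0.022959 ≈ 0.0230


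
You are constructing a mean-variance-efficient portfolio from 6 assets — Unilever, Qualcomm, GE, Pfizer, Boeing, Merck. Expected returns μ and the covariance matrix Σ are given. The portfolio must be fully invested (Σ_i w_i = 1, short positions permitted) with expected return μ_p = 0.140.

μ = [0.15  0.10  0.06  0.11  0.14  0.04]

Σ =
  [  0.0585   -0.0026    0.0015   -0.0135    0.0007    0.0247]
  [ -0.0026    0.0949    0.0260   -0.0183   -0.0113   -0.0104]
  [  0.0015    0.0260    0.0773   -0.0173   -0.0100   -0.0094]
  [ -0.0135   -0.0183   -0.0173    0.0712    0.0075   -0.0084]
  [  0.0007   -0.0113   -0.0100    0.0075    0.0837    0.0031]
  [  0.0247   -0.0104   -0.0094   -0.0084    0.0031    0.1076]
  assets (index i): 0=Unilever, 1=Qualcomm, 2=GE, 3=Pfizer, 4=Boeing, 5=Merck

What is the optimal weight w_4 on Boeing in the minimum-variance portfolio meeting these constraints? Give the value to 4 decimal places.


u=Σ⁻¹μ = [3.1765  1.5838  0.9976  2.6174  1.7432  0.0369]
v=Σ⁻¹𝟙 = [18.9722  13.9755  16.2571  24.9051  13.0426  9.2781]
a=μᵀu=1.228150  b=𝟙ᵀu=10.155446  c=𝟙ᵀv=96.430536  D=ac−b²=15.298093
λ₁=(c·0.140−b)/D = (96.430536·0.140−10.155446)/15.298093 = 0.218644
λ₂=(a−b·0.140)/D = (1.228150−10.155446·0.140)/15.298093 = -0.012656
w* = 0.218644·u + -0.012656·v:
  w_0 = 0.218644·3.1765 + -0.012656·18.9722 = 0.4544  (Unilever)
  w_1 = 0.218644·1.5838 + -0.012656·13.9755 = 0.1694  (Qualcomm)
  w_2 = 0.218644·0.9976 + -0.012656·16.2571 = 0.0124  (GE)
  w_3 = 0.218644·2.6174 + -0.012656·24.9051 = 0.2571  (Pfizer)
  w_4 = 0.218644·1.7432 + -0.012656·13.0426 = 0.2161  (Boeing)
  w_5 = 0.218644·0.0369 + -0.012656·9.2781 = -0.1094  (Merck)
Σw_i=1.0000  μᵀw=0.1400
σ²=wᵀΣw=λ₁·μ_p+λ₂ = 0.218644·0.140 + -0.012656 = 0.017954 ≈ 0.0180

0.2161


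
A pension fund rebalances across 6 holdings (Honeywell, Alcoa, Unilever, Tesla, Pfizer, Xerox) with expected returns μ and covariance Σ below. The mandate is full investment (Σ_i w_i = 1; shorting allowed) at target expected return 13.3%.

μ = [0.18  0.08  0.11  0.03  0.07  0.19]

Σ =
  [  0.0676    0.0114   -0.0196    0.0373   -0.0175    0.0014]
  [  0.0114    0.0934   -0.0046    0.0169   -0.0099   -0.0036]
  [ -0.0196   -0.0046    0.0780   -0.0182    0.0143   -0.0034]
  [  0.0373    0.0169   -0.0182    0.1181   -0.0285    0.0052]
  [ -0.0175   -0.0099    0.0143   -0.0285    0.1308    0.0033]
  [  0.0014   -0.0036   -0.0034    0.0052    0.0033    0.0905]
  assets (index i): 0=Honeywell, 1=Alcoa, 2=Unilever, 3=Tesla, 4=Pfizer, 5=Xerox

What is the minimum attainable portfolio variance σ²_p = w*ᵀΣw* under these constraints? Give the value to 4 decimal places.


x=Σ⁻¹μ = [3.6250  0.7842  2.2018  -0.6017  0.6530  2.1680]
y=Σ⁻¹𝟙 = [17.1653  9.8260  17.8618  6.2720  9.8186  11.1277]
a=μᵀx=1.397019  b=𝟙ᵀx=8.830357  c=𝟙ᵀy=72.071426  D=ac−b²=22.709969
λ₁=(c·0.133−b)/D = (72.071426·0.133−8.830357)/22.709969 = 0.033252
λ₂=(a−b·0.133)/D = (1.397019−8.830357·0.133)/22.709969 = 0.009801
w* = 0.033252·x + 0.009801·y:
  w_0 = 0.033252·3.6250 + 0.009801·17.1653 = 0.2888  (Honeywell)
  w_1 = 0.033252·0.7842 + 0.009801·9.8260 = 0.1224  (Alcoa)
  w_2 = 0.033252·2.2018 + 0.009801·17.8618 = 0.2483  (Unilever)
  w_3 = 0.033252·-0.6017 + 0.009801·6.2720 = 0.0415  (Tesla)
  w_4 = 0.033252·0.6530 + 0.009801·9.8186 = 0.1179  (Pfizer)
  w_5 = 0.033252·2.1680 + 0.009801·11.1277 = 0.1812  (Xerox)
Σw_i=1.0000  μᵀw=0.1330
σ²=wᵀΣw=λ₁·μ_p+λ₂ = 0.033252·0.133 + 0.009801 = 0.014224 ≈ 0.0142

0.0142


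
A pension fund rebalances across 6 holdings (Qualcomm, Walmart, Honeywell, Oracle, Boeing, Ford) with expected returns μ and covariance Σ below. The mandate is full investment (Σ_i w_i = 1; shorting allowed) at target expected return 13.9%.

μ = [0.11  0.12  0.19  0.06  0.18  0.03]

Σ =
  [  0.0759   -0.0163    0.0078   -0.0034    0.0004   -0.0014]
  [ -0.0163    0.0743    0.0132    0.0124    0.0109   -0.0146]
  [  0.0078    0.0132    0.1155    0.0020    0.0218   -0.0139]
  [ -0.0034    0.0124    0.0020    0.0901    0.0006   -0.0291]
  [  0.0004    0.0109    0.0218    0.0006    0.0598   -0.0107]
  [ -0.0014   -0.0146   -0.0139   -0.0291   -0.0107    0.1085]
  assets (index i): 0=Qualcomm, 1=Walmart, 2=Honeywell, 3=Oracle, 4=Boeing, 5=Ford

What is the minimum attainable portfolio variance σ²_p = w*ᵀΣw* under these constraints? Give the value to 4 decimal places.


0.0182

x=Σ⁻¹μ = [1.7181  1.5189  0.9929  0.8402  2.5494  1.1070]
y=Σ⁻¹𝟙 = [16.8291  15.0125  4.8105  15.1528  15.1215  17.6254]
a=μᵀx=1.102417  b=𝟙ᵀx=8.726483  c=𝟙ᵀy=84.551736  D=ac−b²=17.059740
λ₁=(c·0.139−b)/D = (84.551736·0.139−8.726483)/17.059740 = 0.177389
λ₂=(a−b·0.139)/D = (1.102417−8.726483·0.139)/17.059740 = -0.006481
w* = 0.177389·x + -0.006481·y:
  w_0 = 0.177389·1.7181 + -0.006481·16.8291 = 0.1957  (Qualcomm)
  w_1 = 0.177389·1.5189 + -0.006481·15.0125 = 0.1721  (Walmart)
  w_2 = 0.177389·0.9929 + -0.006481·4.8105 = 0.1450  (Honeywell)
  w_3 = 0.177389·0.8402 + -0.006481·15.1528 = 0.0508  (Oracle)
  w_4 = 0.177389·2.5494 + -0.006481·15.1215 = 0.3542  (Boeing)
  w_5 = 0.177389·1.1070 + -0.006481·17.6254 = 0.0821  (Ford)
Σw_i=1.0000  μᵀw=0.1390
σ²=wᵀΣw=λ₁·μ_p+λ₂ = 0.177389·0.139 + -0.006481 = 0.018176 ≈ 0.0182


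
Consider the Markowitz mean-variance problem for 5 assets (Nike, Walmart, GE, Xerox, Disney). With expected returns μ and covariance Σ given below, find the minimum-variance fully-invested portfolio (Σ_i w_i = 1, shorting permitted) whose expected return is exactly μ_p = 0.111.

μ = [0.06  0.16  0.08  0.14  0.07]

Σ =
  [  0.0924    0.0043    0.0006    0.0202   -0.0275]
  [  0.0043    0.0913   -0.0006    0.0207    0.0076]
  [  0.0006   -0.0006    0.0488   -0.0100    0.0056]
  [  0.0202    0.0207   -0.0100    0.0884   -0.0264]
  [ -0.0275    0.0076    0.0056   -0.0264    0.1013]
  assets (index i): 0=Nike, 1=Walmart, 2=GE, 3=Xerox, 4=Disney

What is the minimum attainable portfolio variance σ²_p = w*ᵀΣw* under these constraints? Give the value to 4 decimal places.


0.0177

u=Σ⁻¹μ = [0.5276  1.2644  1.8732  1.7013  1.0792]
v=Σ⁻¹𝟙 = [11.8051  6.0728  21.5861  14.1484  15.1147]
a=μᵀu=0.697534  b=𝟙ᵀu=6.445653  c=𝟙ᵀv=68.727178  D=ac−b²=6.393081
λ₁=(c·0.111−b)/D = (68.727178·0.111−6.445653)/6.393081 = 0.185054
λ₂=(a−b·0.111)/D = (0.697534−6.445653·0.111)/6.393081 = -0.002805
w* = 0.185054·u + -0.002805·v:
  w_0 = 0.185054·0.5276 + -0.002805·11.8051 = 0.0645  (Nike)
  w_1 = 0.185054·1.2644 + -0.002805·6.0728 = 0.2169  (Walmart)
  w_2 = 0.185054·1.8732 + -0.002805·21.5861 = 0.2861  (GE)
  w_3 = 0.185054·1.7013 + -0.002805·14.1484 = 0.2751  (Xerox)
  w_4 = 0.185054·1.0792 + -0.002805·15.1147 = 0.1573  (Disney)
Σw_i=1.0000  μᵀw=0.1110
σ²=wᵀΣw=λ₁·μ_p+λ₂ = 0.185054·0.111 + -0.002805 = 0.017736 ≈ 0.0177


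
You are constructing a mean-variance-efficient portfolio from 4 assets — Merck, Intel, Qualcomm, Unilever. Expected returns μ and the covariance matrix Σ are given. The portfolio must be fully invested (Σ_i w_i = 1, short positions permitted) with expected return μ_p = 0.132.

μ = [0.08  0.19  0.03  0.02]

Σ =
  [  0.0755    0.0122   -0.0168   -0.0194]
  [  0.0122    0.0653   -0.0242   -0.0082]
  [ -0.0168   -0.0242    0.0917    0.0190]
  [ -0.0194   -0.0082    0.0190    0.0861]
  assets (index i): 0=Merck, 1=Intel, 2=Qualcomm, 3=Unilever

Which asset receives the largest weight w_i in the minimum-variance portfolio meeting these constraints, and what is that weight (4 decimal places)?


Intel (0.5976)

u=Σ⁻¹μ = [0.9352  3.2619  1.2608  0.4754]
v=Σ⁻¹𝟙 = [17.2251  19.9269  16.4688  13.7591]
a=μᵀu=0.741908  b=𝟙ᵀu=5.933356  c=𝟙ᵀv=67.379859  D=ac−b²=14.784918
λ₁=(c·0.132−b)/D = (67.379859·0.132−5.933356)/14.784918 = 0.200257
λ₂=(a−b·0.132)/D = (0.741908−5.933356·0.132)/14.784918 = -0.002793
w* = 0.200257·u + -0.002793·v:
  w_0 = 0.200257·0.9352 + -0.002793·17.2251 = 0.1392  (Merck)
  w_1 = 0.200257·3.2619 + -0.002793·19.9269 = 0.5976  (Intel)
  w_2 = 0.200257·1.2608 + -0.002793·16.4688 = 0.2065  (Qualcomm)
  w_3 = 0.200257·0.4754 + -0.002793·13.7591 = 0.0568  (Unilever)
Σw_i=1.0000  μᵀw=0.1320
σ²=wᵀΣw=λ₁·μ_p+λ₂ = 0.200257·0.132 + -0.002793 = 0.023641 ≈ 0.0236


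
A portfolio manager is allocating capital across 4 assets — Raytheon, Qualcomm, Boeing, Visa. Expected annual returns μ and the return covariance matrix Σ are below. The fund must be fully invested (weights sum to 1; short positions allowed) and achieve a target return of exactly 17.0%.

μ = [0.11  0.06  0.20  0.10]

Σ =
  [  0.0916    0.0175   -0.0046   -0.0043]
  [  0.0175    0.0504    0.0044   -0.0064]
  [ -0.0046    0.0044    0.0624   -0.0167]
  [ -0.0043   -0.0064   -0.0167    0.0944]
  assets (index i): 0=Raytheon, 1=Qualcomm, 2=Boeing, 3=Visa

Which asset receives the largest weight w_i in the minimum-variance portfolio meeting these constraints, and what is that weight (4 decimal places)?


Boeing (0.6475)

x=Σ⁻¹μ = [1.3557  0.6244  3.7499  1.8268]
y=Σ⁻¹𝟙 = [9.4261  16.8342  19.7227  15.6530]
a=μᵀx=1.119252  b=𝟙ᵀx=7.556754  c=𝟙ᵀy=61.635928  D=ac−b²=11.881590
λ₁=(c·0.170−b)/D = (61.635928·0.170−7.556754)/11.881590 = 0.245872
λ₂=(a−b·0.170)/D = (1.119252−7.556754·0.170)/11.881590 = -0.013920
w* = 0.245872·x + -0.013920·y:
  w_0 = 0.245872·1.3557 + -0.013920·9.4261 = 0.2021  (Raytheon)
  w_1 = 0.245872·0.6244 + -0.013920·16.8342 = -0.0808  (Qualcomm)
  w_2 = 0.245872·3.7499 + -0.013920·19.7227 = 0.6475  (Boeing)
  w_3 = 0.245872·1.8268 + -0.013920·15.6530 = 0.2313  (Visa)
Σw_i=1.0000  μᵀw=0.1700
σ²=wᵀΣw=λ₁·μ_p+λ₂ = 0.245872·0.170 + -0.013920 = 0.027878 ≈ 0.0279


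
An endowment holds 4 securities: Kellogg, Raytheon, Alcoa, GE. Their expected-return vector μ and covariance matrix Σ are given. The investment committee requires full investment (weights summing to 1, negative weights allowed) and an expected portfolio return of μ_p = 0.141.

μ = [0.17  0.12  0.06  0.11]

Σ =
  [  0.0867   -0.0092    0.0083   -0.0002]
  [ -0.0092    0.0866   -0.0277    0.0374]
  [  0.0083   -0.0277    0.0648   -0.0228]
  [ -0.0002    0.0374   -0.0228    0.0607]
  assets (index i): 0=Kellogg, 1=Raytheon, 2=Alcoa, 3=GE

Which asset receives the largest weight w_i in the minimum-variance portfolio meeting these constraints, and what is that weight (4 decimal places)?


Kellogg (0.5209)

u=Σ⁻¹μ = [1.9438  1.5036  1.8824  1.5992]
v=Σ⁻¹𝟙 = [10.4703  13.1458  26.1215  18.2209]
a=μᵀu=0.799742  b=𝟙ᵀu=6.929048  c=𝟙ᵀv=67.958589  D=ac−b²=6.337613
λ₁=(c·0.141−b)/D = (67.958589·0.141−6.929048)/6.337613 = 0.418630
λ₂=(a−b·0.141)/D = (0.799742−6.929048·0.141)/6.337613 = -0.027969
w* = 0.418630·u + -0.027969·v:
  w_0 = 0.418630·1.9438 + -0.027969·10.4703 = 0.5209  (Kellogg)
  w_1 = 0.418630·1.5036 + -0.027969·13.1458 = 0.2618  (Raytheon)
  w_2 = 0.418630·1.8824 + -0.027969·26.1215 = 0.0574  (Alcoa)
  w_3 = 0.418630·1.5992 + -0.027969·18.2209 = 0.1599  (GE)
Σw_i=1.0000  μᵀw=0.1410
σ²=wᵀΣw=λ₁·μ_p+λ₂ = 0.418630·0.141 + -0.027969 = 0.031058 ≈ 0.0311


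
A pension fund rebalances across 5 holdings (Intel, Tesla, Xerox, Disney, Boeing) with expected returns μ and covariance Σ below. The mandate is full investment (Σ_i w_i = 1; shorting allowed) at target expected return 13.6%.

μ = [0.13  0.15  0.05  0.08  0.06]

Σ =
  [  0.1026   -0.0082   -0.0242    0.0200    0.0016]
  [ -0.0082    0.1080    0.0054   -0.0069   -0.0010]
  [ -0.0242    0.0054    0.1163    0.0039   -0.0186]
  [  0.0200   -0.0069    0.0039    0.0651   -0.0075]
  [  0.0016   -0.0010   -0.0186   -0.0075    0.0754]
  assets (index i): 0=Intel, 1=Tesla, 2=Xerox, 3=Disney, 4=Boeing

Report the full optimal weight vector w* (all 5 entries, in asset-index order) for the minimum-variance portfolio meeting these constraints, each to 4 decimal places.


0.4067  0.5079  -0.0003  0.0910  -0.0052

g=Σ⁻¹μ = [1.3504  1.5299  0.7779  1.0545  1.0842]
h=Σ⁻¹𝟙 = [10.4541  10.5152  12.6355  14.5511  17.7446]
a=μᵀg=0.593340  b=𝟙ᵀg=5.796849  c=𝟙ᵀh=65.900477  D=ac−b²=5.497933
λ₁=(c·0.136−b)/D = (65.900477·0.136−5.796849)/5.497933 = 0.575783
λ₂=(a−b·0.136)/D = (0.593340−5.796849·0.136)/5.497933 = -0.035474
w* = 0.575783·g + -0.035474·h:
  w_0 = 0.575783·1.3504 + -0.035474·10.4541 = 0.4067  (Intel)
  w_1 = 0.575783·1.5299 + -0.035474·10.5152 = 0.5079  (Tesla)
  w_2 = 0.575783·0.7779 + -0.035474·12.6355 = -0.0003  (Xerox)
  w_3 = 0.575783·1.0545 + -0.035474·14.5511 = 0.0910  (Disney)
  w_4 = 0.575783·1.0842 + -0.035474·17.7446 = -0.0052  (Boeing)
Σw_i=1.0000  μᵀw=0.1360
σ²=wᵀΣw=λ₁·μ_p+λ₂ = 0.575783·0.136 + -0.035474 = 0.042833 ≈ 0.0428


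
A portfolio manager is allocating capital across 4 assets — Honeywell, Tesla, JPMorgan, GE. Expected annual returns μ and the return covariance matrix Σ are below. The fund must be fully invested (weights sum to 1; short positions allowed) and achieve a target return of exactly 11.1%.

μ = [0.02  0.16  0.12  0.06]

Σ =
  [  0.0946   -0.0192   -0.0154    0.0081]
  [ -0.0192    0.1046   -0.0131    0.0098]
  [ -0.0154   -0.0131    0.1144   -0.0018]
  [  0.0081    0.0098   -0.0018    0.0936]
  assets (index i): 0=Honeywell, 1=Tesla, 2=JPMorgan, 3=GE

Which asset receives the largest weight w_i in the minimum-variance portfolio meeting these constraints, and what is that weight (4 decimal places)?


Tesla (0.4004)

p=Σ⁻¹μ = [0.7640  1.8021  1.3647  0.4125]
q=Σ⁻¹𝟙 = [14.4992  12.9852  12.3107  8.3062]
a=μᵀp=0.492129  b=𝟙ᵀp=4.343274  c=𝟙ᵀq=48.101285  D=ac−b²=4.808010
λ₁=(c·0.111−b)/D = (48.101285·0.111−4.343274)/4.808010 = 0.207148
λ₂=(a−b·0.111)/D = (0.492129−4.343274·0.111)/4.808010 = 0.002085
w* = 0.207148·p + 0.002085·q:
  w_0 = 0.207148·0.7640 + 0.002085·14.4992 = 0.1885  (Honeywell)
  w_1 = 0.207148·1.8021 + 0.002085·12.9852 = 0.4004  (Tesla)
  w_2 = 0.207148·1.3647 + 0.002085·12.3107 = 0.3084  (JPMorgan)
  w_3 = 0.207148·0.4125 + 0.002085·8.3062 = 0.1028  (GE)
Σw_i=1.0000  μᵀw=0.1110
σ²=wᵀΣw=λ₁·μ_p+λ₂ = 0.207148·0.111 + 0.002085 = 0.025079 ≈ 0.0251
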